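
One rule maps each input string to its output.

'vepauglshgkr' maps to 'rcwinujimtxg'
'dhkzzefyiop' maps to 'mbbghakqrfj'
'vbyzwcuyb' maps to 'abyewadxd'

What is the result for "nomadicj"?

Each output is the input with this applied: shift every letter 2 places forward in the alphabet (wrapping around), then move the first 2 characters to the end (rotate left by 2).
Starting from "nomadicj": after the first operation, "pqocfkel"; after the second, "ocfkelpq".

ocfkelpq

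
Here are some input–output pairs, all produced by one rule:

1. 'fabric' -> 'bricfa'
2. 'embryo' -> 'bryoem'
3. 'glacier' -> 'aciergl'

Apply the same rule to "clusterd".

usterdcl

Looking at the pairs, the operation is to move the first 2 characters to the end (rotate left by 2).
Applying that to "clusterd" gives "usterdcl".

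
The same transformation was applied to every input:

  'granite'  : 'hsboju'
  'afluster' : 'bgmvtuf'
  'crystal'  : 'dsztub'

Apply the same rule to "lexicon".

mfyjdp

Looking at the pairs, the operation is to shift every letter 1 place forward in the alphabet (wrapping around), then delete the last character.
For "lexicon", step one produces "mfyjdpo"; step two turns that into "mfyjdp".
(Check on "granite": → "hsbojuf" → "hsboju" ✓)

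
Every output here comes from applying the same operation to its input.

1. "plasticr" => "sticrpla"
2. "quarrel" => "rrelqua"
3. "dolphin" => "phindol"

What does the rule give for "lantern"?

ternlan

In each case the input is transformed by: move the first 3 characters to the end (rotate left by 3).
"lantern" → "ternlan".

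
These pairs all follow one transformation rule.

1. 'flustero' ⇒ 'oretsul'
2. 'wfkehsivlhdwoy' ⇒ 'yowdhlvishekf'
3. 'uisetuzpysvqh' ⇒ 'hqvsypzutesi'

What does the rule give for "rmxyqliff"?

ffilqyxm

The transformation: delete the first character, then reverse the string.
On "rmxyqliff" that produces "ffilqyxm".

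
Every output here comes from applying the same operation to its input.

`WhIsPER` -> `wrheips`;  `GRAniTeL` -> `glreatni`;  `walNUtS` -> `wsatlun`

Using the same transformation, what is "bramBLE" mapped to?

Each output is the input with this applied: take characters alternately from the front and the back (1st, last, 2nd, 2nd-last, ...), then convert every letter to lowercase.
Starting from "bramBLE": after the first operation, "bErLaBm"; after the second, "berlabm".
(Check on "GRAniTeL": → "GLReATni" → "glreatni" ✓)

berlabm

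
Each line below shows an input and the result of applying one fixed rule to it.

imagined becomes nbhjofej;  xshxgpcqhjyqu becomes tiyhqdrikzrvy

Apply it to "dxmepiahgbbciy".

What's happening: move the first character to the end, then shift every letter 1 place forward in the alphabet (wrapping around).
Applying both steps to "dxmepiahgbbciy": "xmepiahgbbciyd", then "ynfqjbihccdjze".

ynfqjbihccdjze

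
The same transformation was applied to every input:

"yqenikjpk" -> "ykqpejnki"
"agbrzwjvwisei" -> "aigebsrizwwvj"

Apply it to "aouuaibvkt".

atokuvubai

Looking at the pairs, the operation is to take characters alternately from the front and the back (1st, last, 2nd, 2nd-last, ...).
Doing the same to "aouuaibvkt": "atokuvubai".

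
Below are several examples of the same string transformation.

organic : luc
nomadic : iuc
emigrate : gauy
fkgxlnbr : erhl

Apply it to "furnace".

ohw

Rule — shift every letter 6 places backward in the alphabet (wrapping around), then keep every other character starting from the second (positions 2nd, 4th, 6th, ...).
On "furnace": the first step gives "zolhuwy", and the second then gives "ohw".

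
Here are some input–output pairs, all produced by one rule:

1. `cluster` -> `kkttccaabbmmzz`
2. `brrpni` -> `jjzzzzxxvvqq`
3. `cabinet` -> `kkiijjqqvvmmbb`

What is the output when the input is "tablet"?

What's happening: shift every letter 8 places forward in the alphabet (wrapping around), then double every character.
Working it through for "tablet": intermediate "bijtmb", final "bbiijjttmmbb".

bbiijjttmmbb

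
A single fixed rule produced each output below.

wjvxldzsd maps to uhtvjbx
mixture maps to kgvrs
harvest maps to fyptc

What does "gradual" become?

In each case the input is transformed by: delete the last 2 characters, then shift every letter 2 places backward in the alphabet (wrapping around).
Working it through for "gradual": intermediate "gradu", final "epybs".
(Check on "harvest": → "harve" → "fyptc" ✓)

epybs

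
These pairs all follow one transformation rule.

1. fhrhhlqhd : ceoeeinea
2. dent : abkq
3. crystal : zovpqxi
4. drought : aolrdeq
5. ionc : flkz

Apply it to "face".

cxzb

The transformation: shift every letter 3 places backward in the alphabet (wrapping around).
"face" → "cxzb".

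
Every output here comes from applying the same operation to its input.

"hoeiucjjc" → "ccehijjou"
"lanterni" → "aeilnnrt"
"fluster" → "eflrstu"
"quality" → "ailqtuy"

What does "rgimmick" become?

cgiikmmr

What's happening: sort the characters into alphabetical order.
On "rgimmick" that produces "cgiikmmr".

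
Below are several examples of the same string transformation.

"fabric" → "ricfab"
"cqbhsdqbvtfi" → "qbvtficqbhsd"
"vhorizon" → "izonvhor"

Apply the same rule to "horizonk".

zonkhori

In each case the input is transformed by: swap the front and back halves of the string.
Applying that to "horizonk" gives "zonkhori".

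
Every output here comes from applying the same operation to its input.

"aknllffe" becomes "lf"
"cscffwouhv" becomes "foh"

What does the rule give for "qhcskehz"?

Rule — keep every other character starting from the first (positions 1st, 3rd, 5th, ...), then delete the first 2 characters.
For "qhcskehz", step one produces "qckh"; step two turns that into "kh".

kh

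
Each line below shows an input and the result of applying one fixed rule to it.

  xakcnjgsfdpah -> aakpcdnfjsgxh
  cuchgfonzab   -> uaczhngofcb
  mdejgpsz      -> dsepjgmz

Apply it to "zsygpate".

In each case the input is transformed by: take characters alternately from the front and the back (1st, last, 2nd, 2nd-last, ...), then move the first 2 characters to the end (rotate left by 2).
Applying that to "zsygpate" gives "styagpze".
(Check on "xakcnjgsfdpah": → "xhaakpcdnfjsg" → "aakpcdnfjsgxh" ✓)

styagpze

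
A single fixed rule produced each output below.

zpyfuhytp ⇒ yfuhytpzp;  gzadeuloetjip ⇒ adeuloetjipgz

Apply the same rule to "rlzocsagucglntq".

zocsagucglntqrl

Looking at the pairs, the operation is to move the first 2 characters to the end (rotate left by 2).
Doing the same to "rlzocsagucglntq": "zocsagucglntqrl".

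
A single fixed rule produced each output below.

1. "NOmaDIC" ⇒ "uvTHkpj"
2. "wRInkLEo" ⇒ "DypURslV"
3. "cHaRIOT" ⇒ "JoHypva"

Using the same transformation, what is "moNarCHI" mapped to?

TVuHYjop

Looking at the pairs, the operation is to flip the case of every letter, then shift every letter 7 places forward in the alphabet (wrapping around).
Applying both steps to "moNarCHI": "MOnARchi", then "TVuHYjop".
(Check on "NOmaDIC": → "noMAdic" → "uvTHkpj" ✓)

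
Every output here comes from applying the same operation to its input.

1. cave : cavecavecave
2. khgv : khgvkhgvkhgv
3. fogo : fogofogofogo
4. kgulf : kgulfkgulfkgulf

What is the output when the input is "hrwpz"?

hrwpzhrwpzhrwpz

The pattern: write the whole string 3 times in a row.
Doing the same to "hrwpz": "hrwpzhrwpzhrwpz".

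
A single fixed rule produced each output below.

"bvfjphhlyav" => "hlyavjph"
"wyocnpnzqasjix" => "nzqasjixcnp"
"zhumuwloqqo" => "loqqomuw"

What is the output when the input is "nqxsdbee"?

The pattern: delete the first 3 characters, then move the first 3 characters to the end (rotate left by 3).
Working it through for "nqxsdbee": intermediate "sdbee", final "eesdb".

eesdb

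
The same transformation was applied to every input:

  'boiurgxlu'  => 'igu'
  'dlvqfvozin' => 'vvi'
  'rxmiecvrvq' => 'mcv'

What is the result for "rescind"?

sn

Looking at the pairs, the operation is to keep one character in every 3, starting at position 3 (positions 3rd, 6th, 9th, ...).
Doing the same to "rescind": "sn".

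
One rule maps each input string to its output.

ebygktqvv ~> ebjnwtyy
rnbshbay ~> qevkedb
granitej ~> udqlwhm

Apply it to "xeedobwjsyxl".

The rule is to delete the first character, then shift every letter 3 places forward in the alphabet (wrapping around).
For "xeedobwjsyxl", step one produces "eedobwjsyxl"; step two turns that into "hhgrezmvbao".

hhgrezmvbao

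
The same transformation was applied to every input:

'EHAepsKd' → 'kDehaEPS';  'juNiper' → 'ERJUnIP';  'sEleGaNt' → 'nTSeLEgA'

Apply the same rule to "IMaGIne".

The transformation: move the last 2 characters to the front (rotate right by 2), then flip the case of every letter.
Starting from "IMaGIne": after the first operation, "neIMaGI"; after the second, "NEimAgi".

NEimAgi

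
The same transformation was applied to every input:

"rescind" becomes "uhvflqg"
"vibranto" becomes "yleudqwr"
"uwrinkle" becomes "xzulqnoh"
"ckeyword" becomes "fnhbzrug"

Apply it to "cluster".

foxvwhu

Rule — shift every letter 3 places forward in the alphabet (wrapping around).
On "cluster" that produces "foxvwhu".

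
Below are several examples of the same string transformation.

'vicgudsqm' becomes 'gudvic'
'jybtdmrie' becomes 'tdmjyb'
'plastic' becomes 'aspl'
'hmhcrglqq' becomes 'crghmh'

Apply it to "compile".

mpco

The transformation: delete the last 3 characters, then swap the front and back halves of the string.
On "compile" that produces "mpco".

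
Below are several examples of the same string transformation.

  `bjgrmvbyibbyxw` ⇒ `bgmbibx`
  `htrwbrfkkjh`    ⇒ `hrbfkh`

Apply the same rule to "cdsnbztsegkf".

csbtek

The rule is to keep every other character starting from the first (positions 1st, 3rd, 5th, ...).
For "cdsnbztsegkf" the result is "csbtek".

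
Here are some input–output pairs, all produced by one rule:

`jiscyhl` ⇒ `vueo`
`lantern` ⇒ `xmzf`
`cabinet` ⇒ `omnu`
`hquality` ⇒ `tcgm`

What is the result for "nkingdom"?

zwuz

The pattern: shift every letter 12 places forward in the alphabet (wrapping around), then keep only the first 4 characters.
Doing the same to "nkingdom": "zwuz".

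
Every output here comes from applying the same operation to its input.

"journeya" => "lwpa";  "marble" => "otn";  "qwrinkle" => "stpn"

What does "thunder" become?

vwft

The transformation: keep every other character starting from the first (positions 1st, 3rd, 5th, ...), then shift every letter 2 places forward in the alphabet (wrapping around).
For "thunder", step one produces "tudr"; step two turns that into "vwft".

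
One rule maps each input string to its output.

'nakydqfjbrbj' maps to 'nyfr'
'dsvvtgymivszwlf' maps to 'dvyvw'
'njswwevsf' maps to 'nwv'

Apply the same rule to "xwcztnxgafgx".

xzxf

Rule — keep one character in every 3, starting at position 1 (positions 1st, 4th, 7th, ...).
Applying that to "xwcztnxgafgx" gives "xzxf".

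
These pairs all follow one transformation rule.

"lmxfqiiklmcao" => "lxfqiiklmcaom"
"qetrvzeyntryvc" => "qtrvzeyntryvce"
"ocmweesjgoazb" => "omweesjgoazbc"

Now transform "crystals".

Rule — move the first character to the end, then swap the first and last characters.
Applying that to "crystals" gives "cystalsr".

cystalsr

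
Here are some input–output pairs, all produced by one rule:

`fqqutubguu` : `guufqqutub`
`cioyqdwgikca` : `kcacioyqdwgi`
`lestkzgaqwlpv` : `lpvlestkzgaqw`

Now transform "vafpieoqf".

The transformation: move the last 3 characters to the front (rotate right by 3).
On "vafpieoqf" that produces "oqfvafpie".

oqfvafpie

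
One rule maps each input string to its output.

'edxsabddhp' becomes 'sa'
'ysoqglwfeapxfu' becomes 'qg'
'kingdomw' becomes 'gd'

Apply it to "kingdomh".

gd

What's happening: delete the first 3 characters, then keep only the first 2 characters.
Working it through for "kingdomh": intermediate "gdomh", final "gd".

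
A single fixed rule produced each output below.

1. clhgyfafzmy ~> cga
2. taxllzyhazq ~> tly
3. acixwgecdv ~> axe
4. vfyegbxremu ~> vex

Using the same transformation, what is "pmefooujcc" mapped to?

The transformation: delete the last 3 characters, then keep one character in every 3, starting at position 1 (positions 1st, 4th, 7th, ...).
Starting from "pmefooujcc": after the first operation, "pmefoou"; after the second, "pfu".

pfu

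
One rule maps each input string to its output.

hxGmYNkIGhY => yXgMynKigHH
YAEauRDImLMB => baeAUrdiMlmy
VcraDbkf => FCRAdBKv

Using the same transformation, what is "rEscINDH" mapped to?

The transformation: swap the first and last characters, then flip the case of every letter.
Working it through for "rEscINDH": intermediate "HEscINDr", final "heSCindR".

heSCindR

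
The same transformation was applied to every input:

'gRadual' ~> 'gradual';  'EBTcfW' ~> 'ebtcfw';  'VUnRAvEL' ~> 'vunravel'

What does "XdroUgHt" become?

xdrought

In each case the input is transformed by: convert every letter to lowercase.
On "XdroUgHt" that produces "xdrought".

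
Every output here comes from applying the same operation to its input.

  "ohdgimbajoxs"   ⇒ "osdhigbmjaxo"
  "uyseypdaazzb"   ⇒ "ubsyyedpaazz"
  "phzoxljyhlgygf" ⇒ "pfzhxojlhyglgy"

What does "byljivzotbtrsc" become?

Looking at the pairs, the operation is to move the last character to the front, then swap each adjacent pair of characters (1↔2, 3↔4, ...).
For "byljivzotbtrsc", step one produces "cbyljivzotbtrs"; step two turns that into "bclyijzvtotbsr".

bclyijzvtotbsr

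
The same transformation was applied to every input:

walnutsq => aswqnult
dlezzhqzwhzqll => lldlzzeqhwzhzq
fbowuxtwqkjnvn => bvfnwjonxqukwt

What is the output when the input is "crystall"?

The rule is to swap each adjacent pair of characters (1↔2, 3↔4, ...), then take characters alternately from the front and the back (1st, last, 2nd, 2nd-last, ...).
"crystall" → "rcsyatll" → "rlclstya".

rlclstya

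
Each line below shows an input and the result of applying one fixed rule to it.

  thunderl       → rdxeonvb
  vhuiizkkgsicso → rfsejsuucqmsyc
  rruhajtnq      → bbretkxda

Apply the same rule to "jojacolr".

The pattern: shift every letter 10 places forward in the alphabet (wrapping around), then swap each adjacent pair of characters (1↔2, 3↔4, ...).
On "jojacolr": the first step gives "tytkmyvb", and the second then gives "ytktymbv".

ytktymbv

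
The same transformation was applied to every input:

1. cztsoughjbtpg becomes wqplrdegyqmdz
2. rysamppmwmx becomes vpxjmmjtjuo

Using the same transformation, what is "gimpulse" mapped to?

fjmripbd

The pattern: move the first character to the end, then shift every letter 3 places backward in the alphabet (wrapping around).
For "gimpulse", step one produces "impulseg"; step two turns that into "fjmripbd".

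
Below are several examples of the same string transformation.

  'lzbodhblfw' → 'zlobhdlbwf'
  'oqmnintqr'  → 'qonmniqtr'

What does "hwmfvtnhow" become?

whfmtvhnwo

What's happening: swap each adjacent pair of characters (1↔2, 3↔4, ...).
So "hwmfvtnhow" becomes "whfmtvhnwo".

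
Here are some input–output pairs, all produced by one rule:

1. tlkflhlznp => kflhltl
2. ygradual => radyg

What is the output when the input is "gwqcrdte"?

The transformation: delete the last 3 characters, then move the first 2 characters to the end (rotate left by 2).
For "gwqcrdte", step one produces "gwqcr"; step two turns that into "qcrgw".

qcrgw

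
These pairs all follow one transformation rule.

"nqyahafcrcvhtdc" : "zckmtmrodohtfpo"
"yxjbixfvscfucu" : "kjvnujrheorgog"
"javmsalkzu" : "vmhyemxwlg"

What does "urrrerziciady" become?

In each case the input is transformed by: shift every letter 12 places forward in the alphabet (wrapping around).
For "urrrerziciady" the result is "gdddqdluoumpk".

gdddqdluoumpk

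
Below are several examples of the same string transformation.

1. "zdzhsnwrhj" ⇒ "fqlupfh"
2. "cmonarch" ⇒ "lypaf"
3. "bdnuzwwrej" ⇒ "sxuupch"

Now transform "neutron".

The rule is to delete the first 3 characters, then shift every letter 2 places backward in the alphabet (wrapping around).
For "neutron", step one produces "tron"; step two turns that into "rpml".
(Check on "zdzhsnwrhj": → "hsnwrhj" → "fqlupfh" ✓)

rpml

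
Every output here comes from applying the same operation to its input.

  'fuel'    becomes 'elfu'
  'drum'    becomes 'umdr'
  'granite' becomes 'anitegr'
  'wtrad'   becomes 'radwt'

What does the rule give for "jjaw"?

awjj

The transformation: move the first 2 characters to the end (rotate left by 2).
"jjaw" → "awjj".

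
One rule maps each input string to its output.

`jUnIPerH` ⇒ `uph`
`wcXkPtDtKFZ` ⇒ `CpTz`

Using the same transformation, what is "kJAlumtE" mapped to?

jUe

The rule is to flip the case of every letter, then keep one character in every 3, starting at position 2 (positions 2nd, 5th, 8th, ...).
For "kJAlumtE", step one produces "KjaLUMTe"; step two turns that into "jUe".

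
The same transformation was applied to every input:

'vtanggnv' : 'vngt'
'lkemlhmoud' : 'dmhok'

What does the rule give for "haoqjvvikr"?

rqvia

In each case the input is transformed by: keep every other character starting from the second (positions 2nd, 4th, 6th, ...), then swap the first and last characters.
Starting from "haoqjvvikr": after the first operation, "aqvir"; after the second, "rqvia".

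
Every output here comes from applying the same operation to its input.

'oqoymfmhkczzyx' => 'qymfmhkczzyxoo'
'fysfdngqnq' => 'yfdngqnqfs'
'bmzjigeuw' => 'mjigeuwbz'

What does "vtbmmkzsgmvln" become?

The transformation: move the first 2 characters to the end (rotate left by 2), then swap the first and last characters.
On "vtbmmkzsgmvln" that produces "tmmkzsgmvlnvb".

tmmkzsgmvlnvb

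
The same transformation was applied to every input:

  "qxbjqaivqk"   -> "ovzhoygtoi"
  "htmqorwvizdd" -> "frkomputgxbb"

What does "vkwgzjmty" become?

tiuexhkrw

The pattern: shift every letter 2 places backward in the alphabet (wrapping around).
Applying that to "vkwgzjmty" gives "tiuexhkrw".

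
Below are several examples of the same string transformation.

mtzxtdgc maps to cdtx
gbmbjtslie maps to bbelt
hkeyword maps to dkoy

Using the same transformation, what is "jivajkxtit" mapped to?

aiktt

The transformation: keep every other character starting from the second (positions 2nd, 4th, 6th, ...), then sort the characters into alphabetical order.
"jivajkxtit" → "iaktt" → "aiktt".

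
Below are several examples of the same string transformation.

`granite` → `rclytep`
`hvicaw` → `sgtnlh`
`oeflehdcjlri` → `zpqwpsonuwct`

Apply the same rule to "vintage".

What's happening: shift every letter 11 places forward in the alphabet (wrapping around).
Applying that to "vintage" gives "gtyelrp".

gtyelrp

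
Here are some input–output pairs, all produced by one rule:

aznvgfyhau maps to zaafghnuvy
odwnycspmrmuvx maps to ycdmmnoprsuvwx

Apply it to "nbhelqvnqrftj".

vbefhjlnnqqrt

Rule — sort the characters into alphabetical order, then move the last character to the front.
Doing the same to "nbhelqvnqrftj": "vbefhjlnnqqrt".
(Check on "aznvgfyhau": → "aafghnuvyz" → "zaafghnuvy" ✓)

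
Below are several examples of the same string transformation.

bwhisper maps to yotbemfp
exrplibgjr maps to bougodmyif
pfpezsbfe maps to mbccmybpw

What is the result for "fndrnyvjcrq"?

cnkoazogksv

Looking at the pairs, the operation is to take characters alternately from the front and the back (1st, last, 2nd, 2nd-last, ...), then shift every letter 3 places backward in the alphabet (wrapping around).
For "fndrnyvjcrq", step one produces "fqnrdcrjnvy"; step two turns that into "cnkoazogksv".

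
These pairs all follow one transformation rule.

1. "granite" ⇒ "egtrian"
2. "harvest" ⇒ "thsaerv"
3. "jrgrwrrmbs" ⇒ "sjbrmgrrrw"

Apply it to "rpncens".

srnpenc

The transformation: take characters alternately from the front and the back (1st, last, 2nd, 2nd-last, ...), then swap each adjacent pair of characters (1↔2, 3↔4, ...).
"rpncens" → "srnpenc".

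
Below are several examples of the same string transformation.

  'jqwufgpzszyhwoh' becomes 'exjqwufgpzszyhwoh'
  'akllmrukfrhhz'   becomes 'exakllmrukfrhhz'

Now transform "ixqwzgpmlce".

Rule — prepend "ex".
Doing the same to "ixqwzgpmlce": "exixqwzgpmlce".

exixqwzgpmlce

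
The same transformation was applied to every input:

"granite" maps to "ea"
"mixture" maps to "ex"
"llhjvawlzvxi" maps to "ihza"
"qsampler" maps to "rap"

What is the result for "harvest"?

tr

The rule is to take characters alternately from the front and the back (1st, last, 2nd, 2nd-last, ...), then keep one character in every 3, starting at position 2 (positions 2nd, 5th, 8th, ...).
Working it through for "harvest": intermediate "htasrev", final "tr".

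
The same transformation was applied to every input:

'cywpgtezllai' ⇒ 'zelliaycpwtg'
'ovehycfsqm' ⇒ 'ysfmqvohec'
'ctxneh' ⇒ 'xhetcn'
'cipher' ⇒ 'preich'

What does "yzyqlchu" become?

cluhzyqy

Rule — swap each adjacent pair of characters (1↔2, 3↔4, ...), then swap the front and back halves of the string.
"yzyqlchu" → "zyqycluh" → "cluhzyqy".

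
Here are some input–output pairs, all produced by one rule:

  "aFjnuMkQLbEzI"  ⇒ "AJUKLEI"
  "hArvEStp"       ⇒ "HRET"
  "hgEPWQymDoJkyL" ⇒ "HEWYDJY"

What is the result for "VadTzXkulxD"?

The transformation: keep every other character starting from the first (positions 1st, 3rd, 5th, ...), then convert every letter to uppercase.
On "VadTzXkulxD": the first step gives "VdzklD", and the second then gives "VDZKLD".

VDZKLD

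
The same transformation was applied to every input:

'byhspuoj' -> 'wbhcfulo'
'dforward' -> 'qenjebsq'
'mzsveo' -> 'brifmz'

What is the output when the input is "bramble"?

ryozneo

Rule — reverse the string, then shift every letter 13 places forward in the alphabet (wrapping around) — i.e. ROT13.
For "bramble", step one produces "elbmarb"; step two turns that into "ryozneo".
(Check on "dforward": → "drawrofd" → "qenjebsq" ✓)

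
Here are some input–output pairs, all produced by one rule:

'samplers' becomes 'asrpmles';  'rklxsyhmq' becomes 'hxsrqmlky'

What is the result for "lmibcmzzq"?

bzqmmlicz

Each output is the input with this applied: sort the characters into reverse alphabetical order, then swap the first and last characters.
"lmibcmzzq" → "zzqmmlicb" → "bzqmmlicz".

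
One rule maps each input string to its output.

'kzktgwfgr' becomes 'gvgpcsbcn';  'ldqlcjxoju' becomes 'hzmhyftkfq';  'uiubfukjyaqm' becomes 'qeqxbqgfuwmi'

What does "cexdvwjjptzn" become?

Looking at the pairs, the operation is to shift every letter 4 places backward in the alphabet (wrapping around).
Applying that to "cexdvwjjptzn" gives "yatzrsfflpvj".

yatzrsfflpvj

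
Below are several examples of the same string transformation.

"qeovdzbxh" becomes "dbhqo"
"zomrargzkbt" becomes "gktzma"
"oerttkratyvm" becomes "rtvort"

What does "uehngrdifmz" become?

The pattern: keep every other character starting from the first (positions 1st, 3rd, 5th, ...), then move the last 3 characters to the front (rotate right by 3).
On "uehngrdifmz": the first step gives "uhgdfz", and the second then gives "dfzuhg".
(Check on "oerttkratyvm": → "ortrtv" → "rtvort" ✓)

dfzuhg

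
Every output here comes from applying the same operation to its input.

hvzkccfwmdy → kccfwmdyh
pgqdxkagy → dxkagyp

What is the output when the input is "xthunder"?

underx

Each output is the input with this applied: move the first character to the end, then delete the first 2 characters.
Starting from "xthunder": after the first operation, "thunderx"; after the second, "underx".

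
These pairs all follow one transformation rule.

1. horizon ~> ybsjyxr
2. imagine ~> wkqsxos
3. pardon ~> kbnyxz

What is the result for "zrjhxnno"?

What's happening: move the first character to the end, then shift every letter 10 places forward in the alphabet (wrapping around).
For "zrjhxnno", step one produces "rjhxnnoz"; step two turns that into "btrhxxyj".
(Check on "pardon": → "ardonp" → "kbnyxz" ✓)

btrhxxyj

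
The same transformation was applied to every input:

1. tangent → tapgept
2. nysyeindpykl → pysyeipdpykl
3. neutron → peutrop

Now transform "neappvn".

The pattern: replace every "n" with "p".
So "neappvn" becomes "peappvp".

peappvp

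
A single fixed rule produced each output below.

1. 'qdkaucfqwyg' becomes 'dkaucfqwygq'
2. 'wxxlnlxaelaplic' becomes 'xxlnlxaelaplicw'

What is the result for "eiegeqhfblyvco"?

The pattern: move the first character to the end.
Applying that to "eiegeqhfblyvco" gives "iegeqhfblyvcoe".

iegeqhfblyvcoe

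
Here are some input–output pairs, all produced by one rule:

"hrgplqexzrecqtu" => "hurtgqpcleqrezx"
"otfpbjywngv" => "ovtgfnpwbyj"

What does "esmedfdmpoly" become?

eyslmoepdmfd

In each case the input is transformed by: take characters alternately from the front and the back (1st, last, 2nd, 2nd-last, ...).
On "esmedfdmpoly" that produces "eyslmoepdmfd".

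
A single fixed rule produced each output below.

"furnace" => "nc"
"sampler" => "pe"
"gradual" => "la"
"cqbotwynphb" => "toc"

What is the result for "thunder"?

re

The pattern: sort the characters into reverse alphabetical order, then keep one character in every 3, starting at position 3 (positions 3rd, 6th, 9th, ...).
"thunder" → "utrnhed" → "re".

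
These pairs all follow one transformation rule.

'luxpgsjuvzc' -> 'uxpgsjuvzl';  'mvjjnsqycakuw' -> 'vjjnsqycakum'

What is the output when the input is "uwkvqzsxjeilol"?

Rule — delete the last character, then move the first character to the end.
Applying that to "uwkvqzsxjeilol" gives "wkvqzsxjeilou".

wkvqzsxjeilou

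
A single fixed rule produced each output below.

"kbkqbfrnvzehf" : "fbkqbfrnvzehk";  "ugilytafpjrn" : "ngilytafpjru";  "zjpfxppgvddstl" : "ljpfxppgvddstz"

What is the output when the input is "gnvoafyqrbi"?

invoafyqrbg

Rule — swap the first and last characters.
On "gnvoafyqrbi" that produces "invoafyqrbg".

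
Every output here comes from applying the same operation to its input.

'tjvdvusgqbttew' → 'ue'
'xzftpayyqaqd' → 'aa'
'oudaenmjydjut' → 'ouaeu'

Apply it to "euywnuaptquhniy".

The transformation: keep only the vowels.
On "euywnuaptquhniy" that produces "euuaui".

euuaui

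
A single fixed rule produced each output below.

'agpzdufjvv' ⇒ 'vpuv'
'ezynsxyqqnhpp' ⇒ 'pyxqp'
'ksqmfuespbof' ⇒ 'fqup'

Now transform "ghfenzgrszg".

gfzs

Rule — move the last character to the front, then keep one character in every 3, starting at position 1 (positions 1st, 4th, 7th, ...).
On "ghfenzgrszg" that produces "gfzs".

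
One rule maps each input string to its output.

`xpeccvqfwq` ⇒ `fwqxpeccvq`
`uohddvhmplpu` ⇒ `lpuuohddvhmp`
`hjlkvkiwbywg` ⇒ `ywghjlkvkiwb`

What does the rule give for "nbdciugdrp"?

drpnbdciug

What's happening: move the last 3 characters to the front (rotate right by 3).
On "nbdciugdrp" that produces "drpnbdciug".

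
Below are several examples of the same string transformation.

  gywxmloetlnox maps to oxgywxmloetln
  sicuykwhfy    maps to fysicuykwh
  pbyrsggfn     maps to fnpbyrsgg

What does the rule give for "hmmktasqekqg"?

qghmmktasqek

Each output is the input with this applied: move the last 2 characters to the front (rotate right by 2).
So "hmmktasqekqg" becomes "qghmmktasqek".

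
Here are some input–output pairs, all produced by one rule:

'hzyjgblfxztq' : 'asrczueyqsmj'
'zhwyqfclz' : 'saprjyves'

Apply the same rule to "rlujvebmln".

kencoxufeg

Looking at the pairs, the operation is to shift every letter 7 places backward in the alphabet (wrapping around).
Applying that to "rlujvebmln" gives "kencoxufeg".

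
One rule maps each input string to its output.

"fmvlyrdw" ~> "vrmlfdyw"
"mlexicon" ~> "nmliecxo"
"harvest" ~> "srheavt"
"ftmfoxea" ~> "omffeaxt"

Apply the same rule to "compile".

The transformation: sort the characters into reverse alphabetical order, then move the first 2 characters to the end (rotate left by 2).
"compile" → "pomliec" → "mliecpo".
(Check on "fmvlyrdw": → "ywvrmlfd" → "vrmlfdyw" ✓)

mliecpo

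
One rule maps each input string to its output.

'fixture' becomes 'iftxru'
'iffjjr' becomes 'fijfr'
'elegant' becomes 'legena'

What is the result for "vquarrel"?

qvaurrl

In each case the input is transformed by: swap each adjacent pair of characters (1↔2, 3↔4, ...), then delete the last character.
Doing the same to "vquarrel": "qvaurrl".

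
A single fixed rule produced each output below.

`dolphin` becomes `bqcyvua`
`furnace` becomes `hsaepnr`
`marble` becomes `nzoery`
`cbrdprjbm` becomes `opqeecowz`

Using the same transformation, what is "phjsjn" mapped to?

In each case the input is transformed by: swap each adjacent pair of characters (1↔2, 3↔4, ...), then shift every letter 13 places forward in the alphabet (wrapping around) — i.e. ROT13.
For "phjsjn" the result is "ucfwaw".
(Check on "furnace": → "ufnrcae" → "hsaepnr" ✓)

ucfwaw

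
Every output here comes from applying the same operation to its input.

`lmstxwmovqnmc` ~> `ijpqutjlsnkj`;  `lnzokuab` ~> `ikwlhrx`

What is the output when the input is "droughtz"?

Each output is the input with this applied: delete the last character, then shift every letter 3 places backward in the alphabet (wrapping around).
For "droughtz" the result is "aolrdeq".

aolrdeq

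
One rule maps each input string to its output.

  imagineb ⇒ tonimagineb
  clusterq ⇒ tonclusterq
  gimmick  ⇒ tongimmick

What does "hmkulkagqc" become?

In each case the input is transformed by: prepend "ton".
Applying that to "hmkulkagqc" gives "tonhmkulkagqc".

tonhmkulkagqc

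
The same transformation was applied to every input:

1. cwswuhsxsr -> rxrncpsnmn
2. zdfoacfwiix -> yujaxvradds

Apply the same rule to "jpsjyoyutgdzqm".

Rule — shift every letter 5 places backward in the alphabet (wrapping around), then swap each adjacent pair of characters (1↔2, 3↔4, ...).
For "jpsjyoyutgdzqm" the result is "keenjtptbouyhl".

keenjtptbouyhl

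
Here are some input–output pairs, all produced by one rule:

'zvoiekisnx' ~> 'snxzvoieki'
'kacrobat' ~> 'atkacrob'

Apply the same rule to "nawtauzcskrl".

skrlnawtauzc

The transformation: swap the front and back halves of the string, then move the first 2 characters to the end (rotate left by 2).
Applying that to "nawtauzcskrl" gives "skrlnawtauzc".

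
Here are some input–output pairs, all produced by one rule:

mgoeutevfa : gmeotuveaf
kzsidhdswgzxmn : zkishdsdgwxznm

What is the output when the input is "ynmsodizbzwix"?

nysmdozizbiwx

What's happening: swap each adjacent pair of characters (1↔2, 3↔4, ...).
For "ynmsodizbzwix" the result is "nysmdozizbiwx".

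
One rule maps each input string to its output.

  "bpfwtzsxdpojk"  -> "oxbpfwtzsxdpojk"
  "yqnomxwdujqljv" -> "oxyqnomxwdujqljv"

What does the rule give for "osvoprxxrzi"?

oxosvoprxxrzi

Each output is the input with this applied: prepend "ox".
Applying that to "osvoprxxrzi" gives "oxosvoprxxrzi".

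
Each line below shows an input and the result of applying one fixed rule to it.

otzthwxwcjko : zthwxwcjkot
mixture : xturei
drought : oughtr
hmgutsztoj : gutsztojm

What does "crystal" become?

Looking at the pairs, the operation is to delete the first character, then move the first character to the end.
On "crystal": the first step gives "rystal", and the second then gives "ystalr".
(Check on "drought": → "rought" → "oughtr" ✓)

ystalr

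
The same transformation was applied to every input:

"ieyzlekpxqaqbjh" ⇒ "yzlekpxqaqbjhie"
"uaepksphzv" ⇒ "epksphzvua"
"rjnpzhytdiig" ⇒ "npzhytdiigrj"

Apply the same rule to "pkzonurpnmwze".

zonurpnmwzepk

What's happening: move the first 2 characters to the end (rotate left by 2).
For "pkzonurpnmwze" the result is "zonurpnmwzepk".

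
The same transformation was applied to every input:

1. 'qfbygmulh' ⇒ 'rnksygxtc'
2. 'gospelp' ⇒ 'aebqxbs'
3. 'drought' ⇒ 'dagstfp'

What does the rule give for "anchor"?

zotadm

What's happening: move the first character to the end, then shift every letter 12 places forward in the alphabet (wrapping around).
Starting from "anchor": after the first operation, "nchora"; after the second, "zotadm".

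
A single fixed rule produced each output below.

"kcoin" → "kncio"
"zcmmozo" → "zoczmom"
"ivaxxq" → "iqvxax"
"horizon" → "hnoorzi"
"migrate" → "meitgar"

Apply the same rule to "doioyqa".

Rule — take characters alternately from the front and the back (1st, last, 2nd, 2nd-last, ...).
On "doioyqa" that produces "daoqiyo".

daoqiyo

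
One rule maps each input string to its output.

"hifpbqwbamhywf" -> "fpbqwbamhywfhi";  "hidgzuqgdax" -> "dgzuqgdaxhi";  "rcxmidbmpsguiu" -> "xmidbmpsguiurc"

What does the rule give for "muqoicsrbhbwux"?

qoicsrbhbwuxmu

In each case the input is transformed by: move the first 2 characters to the end (rotate left by 2).
So "muqoicsrbhbwux" becomes "qoicsrbhbwuxmu".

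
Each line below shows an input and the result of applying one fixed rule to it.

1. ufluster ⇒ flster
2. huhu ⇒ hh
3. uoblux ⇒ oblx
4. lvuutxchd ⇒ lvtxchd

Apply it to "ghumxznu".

ghmxzn

The transformation: remove every "u".
On "ghumxznu" that produces "ghmxzn".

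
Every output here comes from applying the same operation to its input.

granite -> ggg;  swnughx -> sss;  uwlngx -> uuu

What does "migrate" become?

mmm

The transformation: repeat every character 3 times, then keep only the first 3 characters.
"migrate" → "mmmiiigggrrraaattteee" → "mmm".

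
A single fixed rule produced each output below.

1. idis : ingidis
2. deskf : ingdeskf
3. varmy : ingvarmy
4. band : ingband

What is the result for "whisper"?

Each output is the input with this applied: prepend "ing".
Applying that to "whisper" gives "ingwhisper".

ingwhisper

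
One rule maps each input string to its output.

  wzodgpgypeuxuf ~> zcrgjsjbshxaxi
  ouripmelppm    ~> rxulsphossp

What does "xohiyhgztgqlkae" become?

arklbkjcwjtondh

The rule is to shift every letter 3 places forward in the alphabet (wrapping around).
Doing the same to "xohiyhgztgqlkae": "arklbkjcwjtondh".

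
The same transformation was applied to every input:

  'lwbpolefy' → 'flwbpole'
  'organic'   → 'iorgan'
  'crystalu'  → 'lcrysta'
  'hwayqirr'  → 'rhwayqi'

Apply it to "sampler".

esampl

In each case the input is transformed by: delete the last character, then move the last character to the front.
"sampler" → "sample" → "esampl".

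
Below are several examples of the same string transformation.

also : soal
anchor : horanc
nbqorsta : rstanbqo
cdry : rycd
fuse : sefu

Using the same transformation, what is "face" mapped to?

The transformation: swap the front and back halves of the string.
On "face" that produces "cefa".

cefa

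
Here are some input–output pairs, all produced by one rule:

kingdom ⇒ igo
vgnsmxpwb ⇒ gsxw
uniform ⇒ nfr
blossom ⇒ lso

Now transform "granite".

rnt

The pattern: keep every other character starting from the second (positions 2nd, 4th, 6th, ...).
So "granite" becomes "rnt".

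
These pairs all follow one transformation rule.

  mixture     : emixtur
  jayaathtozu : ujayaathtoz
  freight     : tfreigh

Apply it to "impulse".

What's happening: move the last character to the front.
Doing the same to "impulse": "eimpuls".

eimpuls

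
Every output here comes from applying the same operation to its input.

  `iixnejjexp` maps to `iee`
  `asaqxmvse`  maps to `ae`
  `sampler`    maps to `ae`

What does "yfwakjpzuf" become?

au

Looking at the pairs, the operation is to delete the first character, then keep only the vowels.
Applying both steps to "yfwakjpzuf": "fwakjpzuf", then "au".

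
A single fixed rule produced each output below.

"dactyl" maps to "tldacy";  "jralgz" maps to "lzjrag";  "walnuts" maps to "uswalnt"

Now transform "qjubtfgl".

flqjubtg

What's happening: move the last 2 characters to the front (rotate right by 2), then swap the first and last characters.
For "qjubtfgl", step one produces "glqjubtf"; step two turns that into "flqjubtg".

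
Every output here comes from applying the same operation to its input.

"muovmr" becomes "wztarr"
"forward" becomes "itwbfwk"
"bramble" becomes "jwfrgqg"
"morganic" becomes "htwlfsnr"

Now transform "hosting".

ltxynsm

Rule — shift every letter 5 places forward in the alphabet (wrapping around), then swap the first and last characters.
Starting from "hosting": after the first operation, "mtxynsl"; after the second, "ltxynsm".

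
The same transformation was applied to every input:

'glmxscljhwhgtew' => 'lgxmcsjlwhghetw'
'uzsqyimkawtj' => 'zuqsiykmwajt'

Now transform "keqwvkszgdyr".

Each output is the input with this applied: swap each adjacent pair of characters (1↔2, 3↔4, ...).
For "keqwvkszgdyr" the result is "ekwqkvzsdgry".

ekwqkvzsdgry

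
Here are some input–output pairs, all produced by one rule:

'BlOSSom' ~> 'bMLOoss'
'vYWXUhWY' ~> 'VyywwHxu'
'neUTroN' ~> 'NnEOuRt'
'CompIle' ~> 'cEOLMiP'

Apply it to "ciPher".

CRIEpH

The pattern: take characters alternately from the front and the back (1st, last, 2nd, 2nd-last, ...), then flip the case of every letter.
Starting from "ciPher": after the first operation, "criePh"; after the second, "CRIEpH".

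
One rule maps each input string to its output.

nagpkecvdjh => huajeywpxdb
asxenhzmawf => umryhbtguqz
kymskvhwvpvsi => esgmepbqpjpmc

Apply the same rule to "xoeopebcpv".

What's happening: shift every letter 6 places backward in the alphabet (wrapping around).
Applying that to "xoeopebcpv" gives "riyijyvwjp".

riyijyvwjp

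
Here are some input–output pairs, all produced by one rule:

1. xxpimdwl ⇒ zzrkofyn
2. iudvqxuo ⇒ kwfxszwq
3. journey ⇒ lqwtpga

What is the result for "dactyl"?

The rule is to shift every letter 2 places forward in the alphabet (wrapping around).
Doing the same to "dactyl": "fcevan".

fcevan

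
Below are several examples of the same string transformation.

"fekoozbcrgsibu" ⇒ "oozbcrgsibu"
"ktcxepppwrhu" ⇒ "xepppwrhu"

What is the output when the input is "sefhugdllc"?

Rule — delete the first 3 characters.
"sefhugdllc" → "hugdllc".

hugdllc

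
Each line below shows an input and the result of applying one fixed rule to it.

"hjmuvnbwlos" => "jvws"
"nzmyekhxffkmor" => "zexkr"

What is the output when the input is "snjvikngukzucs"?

The transformation: keep one character in every 3, starting at position 2 (positions 2nd, 5th, 8th, ...).
On "snjvikngukzucs" that produces "nigzs".

nigzs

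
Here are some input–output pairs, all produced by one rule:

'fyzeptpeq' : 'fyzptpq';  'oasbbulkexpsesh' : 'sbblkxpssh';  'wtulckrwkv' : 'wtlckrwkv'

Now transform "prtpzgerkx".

prtpzgrkx

In each case the input is transformed by: remove every vowel.
"prtpzgerkx" → "prtpzgrkx".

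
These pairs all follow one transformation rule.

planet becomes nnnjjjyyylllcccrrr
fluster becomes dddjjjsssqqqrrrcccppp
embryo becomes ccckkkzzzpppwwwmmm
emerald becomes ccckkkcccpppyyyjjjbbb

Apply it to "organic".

Rule — shift every letter 2 places backward in the alphabet (wrapping around), then repeat every character 3 times.
For "organic", step one produces "mpeylga"; step two turns that into "mmmpppeeeyyylllgggaaa".
(Check on "planet": → "njylcr" → "nnnjjjyyylllcccrrr" ✓)

mmmpppeeeyyylllgggaaa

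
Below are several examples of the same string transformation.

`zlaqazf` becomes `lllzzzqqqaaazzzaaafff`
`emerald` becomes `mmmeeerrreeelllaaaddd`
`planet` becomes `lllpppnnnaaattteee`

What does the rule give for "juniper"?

Rule — swap each adjacent pair of characters (1↔2, 3↔4, ...), then repeat every character 3 times.
"juniper" → "ujinepr" → "uuujjjiiinnneeeppprrr".

uuujjjiiinnneeeppprrr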